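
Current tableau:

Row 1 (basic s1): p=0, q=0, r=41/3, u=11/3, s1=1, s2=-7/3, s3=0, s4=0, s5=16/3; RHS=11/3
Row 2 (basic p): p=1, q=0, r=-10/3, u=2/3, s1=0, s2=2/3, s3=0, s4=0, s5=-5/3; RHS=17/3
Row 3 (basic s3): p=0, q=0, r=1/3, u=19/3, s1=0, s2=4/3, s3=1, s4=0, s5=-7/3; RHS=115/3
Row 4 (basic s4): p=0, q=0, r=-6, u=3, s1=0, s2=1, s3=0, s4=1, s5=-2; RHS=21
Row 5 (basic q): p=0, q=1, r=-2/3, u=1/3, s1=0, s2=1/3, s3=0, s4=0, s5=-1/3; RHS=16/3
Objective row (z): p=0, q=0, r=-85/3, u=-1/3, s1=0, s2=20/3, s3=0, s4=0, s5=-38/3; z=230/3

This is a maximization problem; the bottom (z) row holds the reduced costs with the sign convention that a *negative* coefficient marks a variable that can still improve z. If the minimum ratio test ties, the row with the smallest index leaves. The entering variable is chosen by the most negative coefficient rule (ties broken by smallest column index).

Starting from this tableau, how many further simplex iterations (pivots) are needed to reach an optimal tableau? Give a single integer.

pivot: r in, s1 out → z = 3455/41
pivot: s5 in, r out → z = 683/8
No improving column remains; optimal.

2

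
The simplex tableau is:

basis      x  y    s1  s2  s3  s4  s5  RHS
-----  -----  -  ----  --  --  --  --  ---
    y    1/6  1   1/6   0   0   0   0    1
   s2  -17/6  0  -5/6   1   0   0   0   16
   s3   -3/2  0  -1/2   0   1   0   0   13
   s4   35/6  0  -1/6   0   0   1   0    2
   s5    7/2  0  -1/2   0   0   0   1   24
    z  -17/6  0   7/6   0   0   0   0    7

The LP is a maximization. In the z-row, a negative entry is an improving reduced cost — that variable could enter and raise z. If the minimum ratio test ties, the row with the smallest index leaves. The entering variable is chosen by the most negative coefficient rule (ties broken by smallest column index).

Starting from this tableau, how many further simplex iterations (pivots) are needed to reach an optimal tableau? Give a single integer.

1

pivot: x in, s4 out → z = 279/35
No improving column remains; optimal.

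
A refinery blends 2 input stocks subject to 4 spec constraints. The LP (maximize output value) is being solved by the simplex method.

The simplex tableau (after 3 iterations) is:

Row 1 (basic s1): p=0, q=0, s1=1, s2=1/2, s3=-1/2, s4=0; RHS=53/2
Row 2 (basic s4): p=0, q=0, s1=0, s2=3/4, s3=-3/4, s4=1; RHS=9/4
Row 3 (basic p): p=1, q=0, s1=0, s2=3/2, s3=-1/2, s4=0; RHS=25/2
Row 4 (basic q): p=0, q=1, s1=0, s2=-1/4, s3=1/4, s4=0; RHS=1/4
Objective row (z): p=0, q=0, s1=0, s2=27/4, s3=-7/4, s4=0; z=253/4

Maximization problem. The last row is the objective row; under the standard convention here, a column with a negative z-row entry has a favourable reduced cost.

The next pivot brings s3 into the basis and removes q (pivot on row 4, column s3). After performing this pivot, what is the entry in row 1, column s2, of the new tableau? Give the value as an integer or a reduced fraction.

0

Pivot element is row 4, column s3: 1/4.
Normalize row 4: new (row 4, s2) = (-1/4)/(1/4) = -1.
row 1 ← row 1 − (-1/2)·(new row 4): 1/2 − (-1/2)·(-1) = 0.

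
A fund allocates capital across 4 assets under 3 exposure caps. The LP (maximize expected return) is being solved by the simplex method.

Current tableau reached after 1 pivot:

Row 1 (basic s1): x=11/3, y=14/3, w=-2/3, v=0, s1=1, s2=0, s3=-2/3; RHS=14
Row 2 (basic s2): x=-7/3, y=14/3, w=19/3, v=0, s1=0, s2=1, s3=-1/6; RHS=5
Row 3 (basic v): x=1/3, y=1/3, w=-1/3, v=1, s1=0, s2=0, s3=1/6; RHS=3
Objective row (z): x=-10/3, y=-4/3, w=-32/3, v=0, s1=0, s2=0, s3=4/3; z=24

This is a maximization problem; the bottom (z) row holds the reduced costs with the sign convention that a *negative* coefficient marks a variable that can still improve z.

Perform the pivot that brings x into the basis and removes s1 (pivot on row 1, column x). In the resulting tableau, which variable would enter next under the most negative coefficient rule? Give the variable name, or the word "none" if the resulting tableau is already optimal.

Pivot element 11/3. New z-row = old z-row − (-10/3)·(row 1/(11/3)).
Updated z-row coefficients: x: 0, y: 32/11, w: -124/11, v: 0, s1: 10/11, s2: 0, s3: 8/11.
The most negative is -124/11 in column w, so w would enter next.

w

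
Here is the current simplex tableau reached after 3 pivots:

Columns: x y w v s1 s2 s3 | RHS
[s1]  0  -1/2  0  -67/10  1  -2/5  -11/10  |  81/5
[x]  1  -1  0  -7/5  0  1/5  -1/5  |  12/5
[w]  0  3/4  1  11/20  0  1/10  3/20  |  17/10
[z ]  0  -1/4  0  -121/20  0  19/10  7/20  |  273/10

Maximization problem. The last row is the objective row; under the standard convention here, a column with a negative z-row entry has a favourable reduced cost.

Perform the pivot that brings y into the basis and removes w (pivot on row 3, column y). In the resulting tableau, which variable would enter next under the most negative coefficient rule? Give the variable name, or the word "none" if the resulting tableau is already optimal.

Pivot element 3/4. New z-row = old z-row − (-1/4)·(row 3/(3/4)).
Updated z-row coefficients: x: 0, y: 0, w: 1/3, v: -88/15, s1: 0, s2: 29/15, s3: 2/5.
The most negative is -88/15 in column v, so v would enter next.

v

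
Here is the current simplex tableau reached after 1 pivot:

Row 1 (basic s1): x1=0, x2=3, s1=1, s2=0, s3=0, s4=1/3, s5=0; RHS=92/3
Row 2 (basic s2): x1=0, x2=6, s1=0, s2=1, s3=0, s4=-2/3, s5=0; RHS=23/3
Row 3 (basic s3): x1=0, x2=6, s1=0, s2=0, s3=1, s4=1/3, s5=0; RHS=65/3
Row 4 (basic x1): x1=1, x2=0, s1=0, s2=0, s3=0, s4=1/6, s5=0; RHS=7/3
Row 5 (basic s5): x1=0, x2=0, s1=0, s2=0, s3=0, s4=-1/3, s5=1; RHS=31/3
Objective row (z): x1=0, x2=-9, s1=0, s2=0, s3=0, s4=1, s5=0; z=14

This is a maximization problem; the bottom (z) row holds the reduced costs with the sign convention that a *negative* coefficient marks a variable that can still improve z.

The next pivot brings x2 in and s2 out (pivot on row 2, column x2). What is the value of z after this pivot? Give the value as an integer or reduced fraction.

51/2

Minimum ratio for x2: (23/3)/6 = 23/18.
z changes by −(z-row coeff of x2)·ratio = −(-9)·(23/18) = 23/2.
New z = 14 + (23/2) = 51/2.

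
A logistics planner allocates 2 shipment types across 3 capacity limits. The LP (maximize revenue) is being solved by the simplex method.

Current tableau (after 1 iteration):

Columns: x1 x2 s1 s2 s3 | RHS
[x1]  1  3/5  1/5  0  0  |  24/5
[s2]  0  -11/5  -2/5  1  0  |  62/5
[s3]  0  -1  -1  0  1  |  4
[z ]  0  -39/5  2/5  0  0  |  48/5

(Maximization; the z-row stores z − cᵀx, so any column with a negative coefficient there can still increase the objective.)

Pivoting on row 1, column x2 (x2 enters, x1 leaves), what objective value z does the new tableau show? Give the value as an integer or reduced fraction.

72

Minimum ratio for x2: (24/5)/(3/5) = 8.
z changes by −(z-row coeff of x2)·ratio = −(-39/5)·8 = 312/5.
New z = 48/5 + (312/5) = 72.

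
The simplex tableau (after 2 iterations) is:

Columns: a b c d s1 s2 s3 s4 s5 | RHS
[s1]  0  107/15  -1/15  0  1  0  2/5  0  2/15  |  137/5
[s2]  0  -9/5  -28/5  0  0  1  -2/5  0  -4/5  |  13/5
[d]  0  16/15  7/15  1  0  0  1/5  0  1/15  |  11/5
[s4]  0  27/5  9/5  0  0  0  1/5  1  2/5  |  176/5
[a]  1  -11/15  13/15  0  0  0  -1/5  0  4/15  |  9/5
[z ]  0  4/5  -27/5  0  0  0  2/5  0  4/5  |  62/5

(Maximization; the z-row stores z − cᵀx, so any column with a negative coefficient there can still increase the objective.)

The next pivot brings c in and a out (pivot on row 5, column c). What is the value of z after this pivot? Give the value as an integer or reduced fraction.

307/13

Minimum ratio for c: (9/5)/(13/15) = 27/13.
z changes by −(z-row coeff of c)·ratio = −(-27/5)·(27/13) = 729/65.
New z = 62/5 + (729/65) = 307/13.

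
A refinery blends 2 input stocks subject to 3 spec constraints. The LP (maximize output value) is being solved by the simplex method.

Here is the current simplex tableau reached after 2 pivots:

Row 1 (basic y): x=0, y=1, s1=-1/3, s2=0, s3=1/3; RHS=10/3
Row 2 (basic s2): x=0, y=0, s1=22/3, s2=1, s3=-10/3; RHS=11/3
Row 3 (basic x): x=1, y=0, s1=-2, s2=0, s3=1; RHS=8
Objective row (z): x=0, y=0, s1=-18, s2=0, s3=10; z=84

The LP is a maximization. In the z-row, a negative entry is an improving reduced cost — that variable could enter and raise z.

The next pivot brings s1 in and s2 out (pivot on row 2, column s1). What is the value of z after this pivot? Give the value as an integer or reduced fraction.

Minimum ratio for s1: (11/3)/(22/3) = 1/2.
z changes by −(z-row coeff of s1)·ratio = −(-18)·(1/2) = 9.
New z = 84 + 9 = 93.

93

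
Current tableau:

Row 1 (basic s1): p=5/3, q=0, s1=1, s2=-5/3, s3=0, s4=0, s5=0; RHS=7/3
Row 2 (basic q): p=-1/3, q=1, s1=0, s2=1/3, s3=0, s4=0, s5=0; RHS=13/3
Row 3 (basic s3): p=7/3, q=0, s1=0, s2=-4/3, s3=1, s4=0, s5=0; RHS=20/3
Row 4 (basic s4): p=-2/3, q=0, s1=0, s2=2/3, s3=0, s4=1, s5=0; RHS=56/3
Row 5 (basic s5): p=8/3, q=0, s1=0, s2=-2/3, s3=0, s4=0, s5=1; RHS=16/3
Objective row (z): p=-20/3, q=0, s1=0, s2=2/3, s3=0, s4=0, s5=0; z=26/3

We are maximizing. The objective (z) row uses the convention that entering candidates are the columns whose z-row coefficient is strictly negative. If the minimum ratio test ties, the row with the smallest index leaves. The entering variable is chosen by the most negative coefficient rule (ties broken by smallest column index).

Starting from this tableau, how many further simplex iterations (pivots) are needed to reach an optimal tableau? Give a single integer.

3

pivot: p in, s1 out → z = 18
pivot: s2 in, s5 out → z = 114/5
pivot: s1 in, q out → z = 42
No improving column remains; optimal.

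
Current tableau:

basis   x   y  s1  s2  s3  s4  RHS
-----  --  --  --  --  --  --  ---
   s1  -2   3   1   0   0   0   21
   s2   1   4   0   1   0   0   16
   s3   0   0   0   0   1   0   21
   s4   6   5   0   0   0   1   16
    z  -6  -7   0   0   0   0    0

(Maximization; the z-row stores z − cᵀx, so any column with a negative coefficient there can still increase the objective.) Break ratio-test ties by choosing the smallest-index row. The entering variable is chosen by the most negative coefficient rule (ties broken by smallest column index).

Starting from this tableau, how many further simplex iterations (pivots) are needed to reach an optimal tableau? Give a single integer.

pivot: y in, s4 out → z = 112/5
No improving column remains; optimal.

1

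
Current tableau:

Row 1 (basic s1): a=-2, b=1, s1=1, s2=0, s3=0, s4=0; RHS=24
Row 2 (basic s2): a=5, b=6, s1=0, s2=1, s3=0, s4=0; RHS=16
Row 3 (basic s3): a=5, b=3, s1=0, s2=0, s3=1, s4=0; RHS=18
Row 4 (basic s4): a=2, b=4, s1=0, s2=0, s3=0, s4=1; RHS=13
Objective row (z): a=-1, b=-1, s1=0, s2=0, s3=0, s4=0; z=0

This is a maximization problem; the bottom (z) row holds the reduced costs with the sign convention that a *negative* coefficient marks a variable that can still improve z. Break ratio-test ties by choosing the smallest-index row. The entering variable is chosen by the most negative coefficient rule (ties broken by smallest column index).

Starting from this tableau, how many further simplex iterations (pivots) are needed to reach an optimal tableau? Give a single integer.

1

pivot: a in, s2 out → z = 16/5
No improving column remains; optimal.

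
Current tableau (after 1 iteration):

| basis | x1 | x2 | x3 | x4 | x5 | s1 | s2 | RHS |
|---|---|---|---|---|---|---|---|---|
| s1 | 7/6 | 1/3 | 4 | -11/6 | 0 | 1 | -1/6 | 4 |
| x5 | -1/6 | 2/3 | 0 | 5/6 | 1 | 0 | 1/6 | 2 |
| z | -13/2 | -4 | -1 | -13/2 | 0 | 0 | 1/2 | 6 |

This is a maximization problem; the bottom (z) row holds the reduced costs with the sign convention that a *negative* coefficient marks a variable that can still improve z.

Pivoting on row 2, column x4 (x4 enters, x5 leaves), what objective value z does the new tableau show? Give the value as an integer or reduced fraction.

108/5

Minimum ratio for x4: 2/(5/6) = 12/5.
z changes by −(z-row coeff of x4)·ratio = −(-13/2)·(12/5) = 78/5.
New z = 6 + (78/5) = 108/5.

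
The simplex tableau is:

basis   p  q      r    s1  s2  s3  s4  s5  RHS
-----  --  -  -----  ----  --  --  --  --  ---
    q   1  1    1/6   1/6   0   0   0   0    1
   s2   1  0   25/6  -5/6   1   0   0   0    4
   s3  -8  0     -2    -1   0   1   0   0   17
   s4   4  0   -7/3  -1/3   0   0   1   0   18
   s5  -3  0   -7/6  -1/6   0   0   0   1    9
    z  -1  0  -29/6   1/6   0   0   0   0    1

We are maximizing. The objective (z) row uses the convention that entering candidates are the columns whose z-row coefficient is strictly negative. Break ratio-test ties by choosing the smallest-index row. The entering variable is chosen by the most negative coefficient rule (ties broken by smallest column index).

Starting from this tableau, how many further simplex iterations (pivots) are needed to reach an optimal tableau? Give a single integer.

2

pivot: r in, s2 out → z = 141/25
pivot: s1 in, q out → z = 9
No improving column remains; optimal.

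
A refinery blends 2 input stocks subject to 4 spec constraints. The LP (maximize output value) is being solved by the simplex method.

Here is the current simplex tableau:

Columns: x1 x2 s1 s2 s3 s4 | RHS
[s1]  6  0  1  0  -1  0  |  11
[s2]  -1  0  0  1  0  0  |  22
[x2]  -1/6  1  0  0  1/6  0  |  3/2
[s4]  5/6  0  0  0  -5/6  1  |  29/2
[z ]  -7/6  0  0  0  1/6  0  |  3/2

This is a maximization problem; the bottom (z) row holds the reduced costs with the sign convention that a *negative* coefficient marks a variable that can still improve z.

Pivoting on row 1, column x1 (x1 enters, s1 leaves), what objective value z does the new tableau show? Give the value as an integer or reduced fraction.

Minimum ratio for x1: 11/6 = 11/6.
z changes by −(z-row coeff of x1)·ratio = −(-7/6)·(11/6) = 77/36.
New z = 3/2 + (77/36) = 131/36.

131/36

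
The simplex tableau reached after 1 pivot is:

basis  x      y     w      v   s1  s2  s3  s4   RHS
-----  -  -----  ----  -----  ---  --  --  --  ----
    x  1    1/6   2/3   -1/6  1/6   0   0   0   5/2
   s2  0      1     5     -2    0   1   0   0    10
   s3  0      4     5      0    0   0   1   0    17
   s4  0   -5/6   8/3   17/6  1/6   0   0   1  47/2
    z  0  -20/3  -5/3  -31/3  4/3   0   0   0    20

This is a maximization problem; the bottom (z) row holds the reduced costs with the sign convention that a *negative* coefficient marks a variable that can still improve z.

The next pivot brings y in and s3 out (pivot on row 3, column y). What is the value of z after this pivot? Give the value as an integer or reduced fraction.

Minimum ratio for y: 17/4 = 17/4.
z changes by −(z-row coeff of y)·ratio = −(-20/3)·(17/4) = 85/3.
New z = 20 + (85/3) = 145/3.

145/3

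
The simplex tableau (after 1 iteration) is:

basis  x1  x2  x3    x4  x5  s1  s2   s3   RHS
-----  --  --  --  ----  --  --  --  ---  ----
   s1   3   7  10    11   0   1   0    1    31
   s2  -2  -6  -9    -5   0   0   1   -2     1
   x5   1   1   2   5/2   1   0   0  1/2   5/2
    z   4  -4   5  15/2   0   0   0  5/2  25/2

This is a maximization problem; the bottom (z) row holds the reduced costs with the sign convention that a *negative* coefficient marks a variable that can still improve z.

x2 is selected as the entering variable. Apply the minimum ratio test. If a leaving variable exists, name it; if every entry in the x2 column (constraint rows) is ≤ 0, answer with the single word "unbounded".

x5

Ratios: row 1 (s1): 31/7 = 31/7; row 2 (s2): entry -6 ≤ 0, skip; row 3 (x5): (5/2)/1 = 5/2.
Minimum ratio is in the x5 row, so x5 leaves.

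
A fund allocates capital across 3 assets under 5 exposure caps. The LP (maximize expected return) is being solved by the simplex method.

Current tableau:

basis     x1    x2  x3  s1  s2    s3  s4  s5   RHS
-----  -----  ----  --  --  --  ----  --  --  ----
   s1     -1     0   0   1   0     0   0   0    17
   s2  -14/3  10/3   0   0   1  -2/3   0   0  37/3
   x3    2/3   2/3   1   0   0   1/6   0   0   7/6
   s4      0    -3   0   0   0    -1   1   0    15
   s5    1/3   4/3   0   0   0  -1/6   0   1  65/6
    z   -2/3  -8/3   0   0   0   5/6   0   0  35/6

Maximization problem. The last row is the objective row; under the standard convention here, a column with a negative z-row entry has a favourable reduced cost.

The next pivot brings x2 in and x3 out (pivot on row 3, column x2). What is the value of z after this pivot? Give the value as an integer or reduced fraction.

Minimum ratio for x2: (7/6)/(2/3) = 7/4.
z changes by −(z-row coeff of x2)·ratio = −(-8/3)·(7/4) = 14/3.
New z = 35/6 + (14/3) = 21/2.

21/2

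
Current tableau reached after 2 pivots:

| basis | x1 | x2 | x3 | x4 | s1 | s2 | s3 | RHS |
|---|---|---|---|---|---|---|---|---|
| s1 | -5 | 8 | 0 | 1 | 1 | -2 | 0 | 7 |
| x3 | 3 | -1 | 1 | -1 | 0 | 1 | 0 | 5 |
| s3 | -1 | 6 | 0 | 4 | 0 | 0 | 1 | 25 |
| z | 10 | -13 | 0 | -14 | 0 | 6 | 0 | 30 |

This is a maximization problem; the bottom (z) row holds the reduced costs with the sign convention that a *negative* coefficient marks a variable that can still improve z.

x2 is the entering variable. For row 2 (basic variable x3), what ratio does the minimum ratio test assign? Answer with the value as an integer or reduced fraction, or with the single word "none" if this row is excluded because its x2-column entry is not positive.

The x2 entry in row 2 is -1 ≤ 0, so this row gives no ratio.

none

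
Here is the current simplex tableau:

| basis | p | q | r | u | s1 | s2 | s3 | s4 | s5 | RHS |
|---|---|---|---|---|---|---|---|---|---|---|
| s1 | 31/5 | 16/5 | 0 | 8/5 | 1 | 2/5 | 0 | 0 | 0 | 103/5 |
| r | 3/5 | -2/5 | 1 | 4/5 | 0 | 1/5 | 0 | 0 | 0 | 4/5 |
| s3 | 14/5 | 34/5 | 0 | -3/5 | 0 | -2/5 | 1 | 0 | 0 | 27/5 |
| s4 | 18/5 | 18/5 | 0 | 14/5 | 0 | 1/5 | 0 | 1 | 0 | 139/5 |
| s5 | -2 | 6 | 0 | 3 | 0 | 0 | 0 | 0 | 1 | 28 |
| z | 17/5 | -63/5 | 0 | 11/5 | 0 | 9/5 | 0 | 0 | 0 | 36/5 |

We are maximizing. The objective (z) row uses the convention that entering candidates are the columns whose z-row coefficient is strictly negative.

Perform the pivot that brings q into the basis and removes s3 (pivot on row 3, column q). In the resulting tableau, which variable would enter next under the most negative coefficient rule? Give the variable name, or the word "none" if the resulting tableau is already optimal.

none

Pivot element 34/5. New z-row = old z-row − (-63/5)·(row 3/(34/5)).
Updated z-row coefficients: p: 146/17, q: 0, r: 0, u: 37/34, s1: 0, s2: 18/17, s3: 63/34, s4: 0, s5: 0.
No coefficient is strictly negative; the tableau after this pivot is optimal.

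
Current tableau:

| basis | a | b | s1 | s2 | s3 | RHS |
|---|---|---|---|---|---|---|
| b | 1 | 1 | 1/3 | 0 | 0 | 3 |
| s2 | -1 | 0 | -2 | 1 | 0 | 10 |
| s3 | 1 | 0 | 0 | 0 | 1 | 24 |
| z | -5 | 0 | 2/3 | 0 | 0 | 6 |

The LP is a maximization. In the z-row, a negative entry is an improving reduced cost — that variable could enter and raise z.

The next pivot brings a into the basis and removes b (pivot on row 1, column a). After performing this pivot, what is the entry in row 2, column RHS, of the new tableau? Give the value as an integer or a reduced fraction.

13

Pivot element is row 1, column a: 1.
Normalize row 1: new (row 1, RHS) = 3/1 = 3.
row 2 ← row 2 − (-1)·(new row 1): 10 − (-1)·3 = 13.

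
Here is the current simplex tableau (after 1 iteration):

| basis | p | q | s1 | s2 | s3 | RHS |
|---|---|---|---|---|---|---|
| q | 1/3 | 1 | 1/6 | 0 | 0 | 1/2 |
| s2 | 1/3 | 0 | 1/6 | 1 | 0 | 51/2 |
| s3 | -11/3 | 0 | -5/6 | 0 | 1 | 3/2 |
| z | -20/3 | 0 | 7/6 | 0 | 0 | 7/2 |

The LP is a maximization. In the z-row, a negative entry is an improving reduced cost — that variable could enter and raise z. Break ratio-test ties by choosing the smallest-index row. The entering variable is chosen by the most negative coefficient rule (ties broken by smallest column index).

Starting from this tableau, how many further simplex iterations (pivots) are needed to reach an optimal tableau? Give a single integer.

1

pivot: p in, q out → z = 27/2
No improving column remains; optimal.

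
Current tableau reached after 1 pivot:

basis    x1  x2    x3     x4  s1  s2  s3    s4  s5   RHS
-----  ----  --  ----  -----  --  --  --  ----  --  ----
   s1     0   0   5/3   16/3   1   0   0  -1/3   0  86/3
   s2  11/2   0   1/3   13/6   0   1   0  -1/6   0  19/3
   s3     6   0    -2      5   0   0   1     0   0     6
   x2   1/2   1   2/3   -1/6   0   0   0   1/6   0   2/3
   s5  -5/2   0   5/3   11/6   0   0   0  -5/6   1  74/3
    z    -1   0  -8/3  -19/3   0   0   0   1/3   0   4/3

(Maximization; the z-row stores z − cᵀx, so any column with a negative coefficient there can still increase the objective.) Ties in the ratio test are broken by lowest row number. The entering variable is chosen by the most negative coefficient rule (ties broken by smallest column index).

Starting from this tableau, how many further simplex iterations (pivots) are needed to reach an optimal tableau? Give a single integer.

2

pivot: x4 in, s3 out → z = 134/15
pivot: x3 in, x2 out → z = 148/9
No improving column remains; optimal.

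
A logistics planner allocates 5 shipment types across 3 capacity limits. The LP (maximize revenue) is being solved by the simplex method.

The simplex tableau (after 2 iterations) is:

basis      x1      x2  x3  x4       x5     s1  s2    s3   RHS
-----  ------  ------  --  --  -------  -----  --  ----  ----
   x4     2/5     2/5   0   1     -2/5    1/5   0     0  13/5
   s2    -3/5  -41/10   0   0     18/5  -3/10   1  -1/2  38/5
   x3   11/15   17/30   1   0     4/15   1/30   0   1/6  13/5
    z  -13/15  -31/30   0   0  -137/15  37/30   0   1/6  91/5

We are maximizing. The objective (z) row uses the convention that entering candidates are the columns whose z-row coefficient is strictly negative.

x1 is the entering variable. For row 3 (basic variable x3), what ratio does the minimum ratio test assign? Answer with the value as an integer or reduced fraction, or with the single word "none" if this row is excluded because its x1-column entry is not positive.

39/11

Ratio = RHS / (x1 entry) = (13/5) / (11/15) = 39/11.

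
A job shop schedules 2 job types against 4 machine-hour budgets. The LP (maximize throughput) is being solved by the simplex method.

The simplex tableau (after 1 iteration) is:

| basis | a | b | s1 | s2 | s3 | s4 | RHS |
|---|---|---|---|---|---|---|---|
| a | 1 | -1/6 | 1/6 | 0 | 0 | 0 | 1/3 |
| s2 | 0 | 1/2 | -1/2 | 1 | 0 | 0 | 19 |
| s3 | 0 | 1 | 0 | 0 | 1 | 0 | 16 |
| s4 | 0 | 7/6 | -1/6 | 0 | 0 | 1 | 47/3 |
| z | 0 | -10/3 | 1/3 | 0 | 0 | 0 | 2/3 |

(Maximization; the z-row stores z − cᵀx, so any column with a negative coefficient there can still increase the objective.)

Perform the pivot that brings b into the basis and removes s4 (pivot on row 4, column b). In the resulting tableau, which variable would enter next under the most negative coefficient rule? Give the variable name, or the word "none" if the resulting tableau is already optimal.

s1

Pivot element 7/6. New z-row = old z-row − (-10/3)·(row 4/(7/6)).
Updated z-row coefficients: a: 0, b: 0, s1: -1/7, s2: 0, s3: 0, s4: 20/7.
The most negative is -1/7 in column s1, so s1 would enter next.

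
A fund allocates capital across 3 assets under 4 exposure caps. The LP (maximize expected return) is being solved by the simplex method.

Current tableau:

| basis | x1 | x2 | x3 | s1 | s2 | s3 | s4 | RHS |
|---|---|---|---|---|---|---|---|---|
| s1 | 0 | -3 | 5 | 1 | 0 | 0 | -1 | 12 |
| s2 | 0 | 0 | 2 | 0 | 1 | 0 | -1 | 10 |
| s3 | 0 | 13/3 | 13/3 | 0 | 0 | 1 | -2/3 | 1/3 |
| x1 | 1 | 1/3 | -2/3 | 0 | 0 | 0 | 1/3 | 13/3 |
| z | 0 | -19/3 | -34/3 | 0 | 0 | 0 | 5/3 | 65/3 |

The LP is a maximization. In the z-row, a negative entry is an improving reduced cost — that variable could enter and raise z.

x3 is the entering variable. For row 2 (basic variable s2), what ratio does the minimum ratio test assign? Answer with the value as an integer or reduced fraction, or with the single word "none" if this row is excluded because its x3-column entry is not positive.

5

Ratio = RHS / (x3 entry) = 10 / 2 = 5.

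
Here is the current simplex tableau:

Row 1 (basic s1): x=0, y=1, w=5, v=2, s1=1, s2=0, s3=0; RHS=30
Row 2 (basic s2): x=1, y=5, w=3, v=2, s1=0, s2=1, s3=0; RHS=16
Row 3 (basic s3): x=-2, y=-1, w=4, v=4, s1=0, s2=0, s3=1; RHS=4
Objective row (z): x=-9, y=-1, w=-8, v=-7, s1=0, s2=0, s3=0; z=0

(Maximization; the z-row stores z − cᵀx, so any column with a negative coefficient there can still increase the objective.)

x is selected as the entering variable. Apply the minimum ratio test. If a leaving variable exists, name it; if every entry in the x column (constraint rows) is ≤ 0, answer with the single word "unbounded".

Ratios: row 1 (s1): entry 0 ≤ 0, skip; row 2 (s2): 16/1 = 16; row 3 (s3): entry -2 ≤ 0, skip.
Minimum ratio is in the s2 row, so s2 leaves.

s2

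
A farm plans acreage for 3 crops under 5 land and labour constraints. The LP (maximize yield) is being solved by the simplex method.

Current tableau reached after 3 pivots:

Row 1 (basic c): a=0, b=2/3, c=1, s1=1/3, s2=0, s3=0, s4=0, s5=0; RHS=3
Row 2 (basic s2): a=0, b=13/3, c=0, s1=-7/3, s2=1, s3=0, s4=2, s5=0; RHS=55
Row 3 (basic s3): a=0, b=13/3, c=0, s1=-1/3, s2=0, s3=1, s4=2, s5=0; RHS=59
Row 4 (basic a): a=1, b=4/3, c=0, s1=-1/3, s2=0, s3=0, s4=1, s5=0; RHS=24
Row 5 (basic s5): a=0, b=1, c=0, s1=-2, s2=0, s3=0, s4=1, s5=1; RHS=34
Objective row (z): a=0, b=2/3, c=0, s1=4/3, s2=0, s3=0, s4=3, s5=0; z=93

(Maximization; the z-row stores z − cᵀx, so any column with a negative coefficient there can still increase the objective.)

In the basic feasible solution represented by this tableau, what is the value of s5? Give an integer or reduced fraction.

34

s5 is basic (row 5); its value is the RHS of that row: 34.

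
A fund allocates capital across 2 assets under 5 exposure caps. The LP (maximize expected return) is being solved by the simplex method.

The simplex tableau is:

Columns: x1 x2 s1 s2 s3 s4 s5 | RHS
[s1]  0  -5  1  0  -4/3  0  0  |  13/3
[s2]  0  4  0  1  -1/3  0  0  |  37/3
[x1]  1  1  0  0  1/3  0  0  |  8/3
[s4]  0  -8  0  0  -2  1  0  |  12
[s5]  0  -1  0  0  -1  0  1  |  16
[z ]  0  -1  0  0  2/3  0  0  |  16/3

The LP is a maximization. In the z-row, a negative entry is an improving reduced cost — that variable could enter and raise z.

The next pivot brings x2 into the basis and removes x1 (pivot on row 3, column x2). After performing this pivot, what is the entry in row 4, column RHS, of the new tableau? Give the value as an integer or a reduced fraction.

Pivot element is row 3, column x2: 1.
Normalize row 3: new (row 3, RHS) = (8/3)/1 = 8/3.
row 4 ← row 4 − (-8)·(new row 3): 12 − (-8)·(8/3) = 100/3.

100/3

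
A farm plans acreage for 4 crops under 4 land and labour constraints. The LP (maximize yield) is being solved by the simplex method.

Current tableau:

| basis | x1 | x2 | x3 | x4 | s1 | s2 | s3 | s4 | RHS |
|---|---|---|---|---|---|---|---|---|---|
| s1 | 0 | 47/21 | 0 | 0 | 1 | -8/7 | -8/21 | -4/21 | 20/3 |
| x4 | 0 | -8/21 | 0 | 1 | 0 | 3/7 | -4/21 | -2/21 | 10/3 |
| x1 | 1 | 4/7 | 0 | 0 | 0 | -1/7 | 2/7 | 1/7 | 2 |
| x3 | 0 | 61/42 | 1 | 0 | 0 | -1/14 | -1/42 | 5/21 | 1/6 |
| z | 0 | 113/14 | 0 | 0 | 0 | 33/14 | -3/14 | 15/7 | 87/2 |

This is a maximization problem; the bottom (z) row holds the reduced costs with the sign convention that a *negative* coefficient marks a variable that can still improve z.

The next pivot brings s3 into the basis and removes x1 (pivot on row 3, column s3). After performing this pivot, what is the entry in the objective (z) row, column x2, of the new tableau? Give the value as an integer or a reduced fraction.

17/2

Pivot element is row 3, column s3: 2/7.
Normalize row 3: new (row 3, x2) = (4/7)/(2/7) = 2.
z-row ← z-row − (-3/14)·(new row 3): 113/14 − (-3/14)·2 = 17/2.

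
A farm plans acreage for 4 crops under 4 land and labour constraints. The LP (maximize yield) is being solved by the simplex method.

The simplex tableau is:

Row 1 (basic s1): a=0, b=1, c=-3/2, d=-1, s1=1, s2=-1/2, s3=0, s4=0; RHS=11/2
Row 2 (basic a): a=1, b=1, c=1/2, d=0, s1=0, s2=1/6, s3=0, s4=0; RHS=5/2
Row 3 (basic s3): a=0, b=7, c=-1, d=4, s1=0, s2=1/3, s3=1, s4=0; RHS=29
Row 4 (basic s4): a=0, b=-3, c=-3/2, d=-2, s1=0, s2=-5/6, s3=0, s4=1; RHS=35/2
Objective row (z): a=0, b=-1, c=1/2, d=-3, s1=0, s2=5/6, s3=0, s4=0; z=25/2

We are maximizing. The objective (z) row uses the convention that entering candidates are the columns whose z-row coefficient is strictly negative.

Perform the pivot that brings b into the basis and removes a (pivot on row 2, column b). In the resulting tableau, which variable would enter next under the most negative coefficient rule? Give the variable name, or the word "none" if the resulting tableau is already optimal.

Pivot element 1. New z-row = old z-row − (-1)·(row 2/1).
Updated z-row coefficients: a: 1, b: 0, c: 1, d: -3, s1: 0, s2: 1, s3: 0, s4: 0.
The most negative is -3 in column d, so d would enter next.

d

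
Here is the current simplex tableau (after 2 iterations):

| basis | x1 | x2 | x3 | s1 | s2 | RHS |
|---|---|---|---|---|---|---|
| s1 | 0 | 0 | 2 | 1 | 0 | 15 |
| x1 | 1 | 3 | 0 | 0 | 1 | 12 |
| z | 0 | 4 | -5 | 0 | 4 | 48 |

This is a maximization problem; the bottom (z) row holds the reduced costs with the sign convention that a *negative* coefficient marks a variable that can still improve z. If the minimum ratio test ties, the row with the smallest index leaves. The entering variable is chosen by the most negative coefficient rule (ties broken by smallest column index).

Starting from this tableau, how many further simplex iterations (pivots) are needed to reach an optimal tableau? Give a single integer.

1

pivot: x3 in, s1 out → z = 171/2
No improving column remains; optimal.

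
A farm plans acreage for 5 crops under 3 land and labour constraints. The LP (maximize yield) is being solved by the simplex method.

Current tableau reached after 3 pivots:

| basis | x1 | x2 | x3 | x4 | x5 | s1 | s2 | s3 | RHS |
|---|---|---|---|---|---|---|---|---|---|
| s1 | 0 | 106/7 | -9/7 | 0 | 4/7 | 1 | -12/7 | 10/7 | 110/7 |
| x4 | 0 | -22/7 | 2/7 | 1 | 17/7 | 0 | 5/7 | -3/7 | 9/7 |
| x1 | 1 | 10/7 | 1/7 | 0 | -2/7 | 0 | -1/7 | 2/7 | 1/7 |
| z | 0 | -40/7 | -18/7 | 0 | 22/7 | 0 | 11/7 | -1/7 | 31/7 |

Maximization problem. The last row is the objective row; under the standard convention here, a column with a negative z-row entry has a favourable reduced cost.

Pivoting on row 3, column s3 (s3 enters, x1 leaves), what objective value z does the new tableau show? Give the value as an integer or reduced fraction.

Minimum ratio for s3: (1/7)/(2/7) = 1/2.
z changes by −(z-row coeff of s3)·ratio = −(-1/7)·(1/2) = 1/14.
New z = 31/7 + (1/14) = 9/2.

9/2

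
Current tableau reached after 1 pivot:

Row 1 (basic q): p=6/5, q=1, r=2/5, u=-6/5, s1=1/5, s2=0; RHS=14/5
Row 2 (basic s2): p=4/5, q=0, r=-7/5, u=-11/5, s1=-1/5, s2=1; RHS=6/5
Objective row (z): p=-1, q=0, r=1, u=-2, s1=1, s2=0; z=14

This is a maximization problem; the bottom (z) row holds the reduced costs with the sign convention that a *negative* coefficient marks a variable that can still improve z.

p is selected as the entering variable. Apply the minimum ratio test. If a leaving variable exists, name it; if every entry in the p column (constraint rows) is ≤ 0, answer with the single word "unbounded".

s2

Ratios: row 1 (q): (14/5)/(6/5) = 7/3; row 2 (s2): (6/5)/(4/5) = 3/2.
Minimum ratio is in the s2 row, so s2 leaves.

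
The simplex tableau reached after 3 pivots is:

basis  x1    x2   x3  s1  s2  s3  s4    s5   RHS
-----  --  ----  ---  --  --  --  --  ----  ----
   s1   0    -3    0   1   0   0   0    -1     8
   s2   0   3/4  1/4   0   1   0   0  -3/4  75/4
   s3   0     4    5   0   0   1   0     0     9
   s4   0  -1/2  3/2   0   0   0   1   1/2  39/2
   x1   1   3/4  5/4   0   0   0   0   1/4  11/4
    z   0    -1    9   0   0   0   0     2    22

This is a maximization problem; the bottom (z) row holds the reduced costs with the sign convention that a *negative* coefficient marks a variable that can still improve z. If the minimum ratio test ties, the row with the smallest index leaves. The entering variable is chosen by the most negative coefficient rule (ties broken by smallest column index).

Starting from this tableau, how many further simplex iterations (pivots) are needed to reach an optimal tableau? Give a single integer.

1

pivot: x2 in, s3 out → z = 97/4
No improving column remains; optimal.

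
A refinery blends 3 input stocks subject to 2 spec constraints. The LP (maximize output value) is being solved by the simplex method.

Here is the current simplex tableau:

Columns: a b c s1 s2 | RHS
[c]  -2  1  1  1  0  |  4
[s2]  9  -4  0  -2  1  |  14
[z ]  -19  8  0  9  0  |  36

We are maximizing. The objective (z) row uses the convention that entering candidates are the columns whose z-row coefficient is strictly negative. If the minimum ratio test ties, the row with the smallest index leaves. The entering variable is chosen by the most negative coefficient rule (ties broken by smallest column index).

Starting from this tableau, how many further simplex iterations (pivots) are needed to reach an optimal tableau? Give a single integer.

2

pivot: a in, s2 out → z = 590/9
pivot: b in, c out → z = 94
No improving column remains; optimal.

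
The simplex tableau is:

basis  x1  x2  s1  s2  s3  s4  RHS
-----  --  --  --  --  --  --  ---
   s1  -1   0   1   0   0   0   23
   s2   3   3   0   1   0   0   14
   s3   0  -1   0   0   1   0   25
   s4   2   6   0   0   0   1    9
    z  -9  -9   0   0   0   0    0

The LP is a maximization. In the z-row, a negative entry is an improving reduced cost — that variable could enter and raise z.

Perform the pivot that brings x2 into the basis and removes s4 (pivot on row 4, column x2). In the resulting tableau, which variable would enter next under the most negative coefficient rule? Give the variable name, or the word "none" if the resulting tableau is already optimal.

x1

Pivot element 6. New z-row = old z-row − (-9)·(row 4/6).
Updated z-row coefficients: x1: -6, x2: 0, s1: 0, s2: 0, s3: 0, s4: 3/2.
The most negative is -6 in column x1, so x1 would enter next.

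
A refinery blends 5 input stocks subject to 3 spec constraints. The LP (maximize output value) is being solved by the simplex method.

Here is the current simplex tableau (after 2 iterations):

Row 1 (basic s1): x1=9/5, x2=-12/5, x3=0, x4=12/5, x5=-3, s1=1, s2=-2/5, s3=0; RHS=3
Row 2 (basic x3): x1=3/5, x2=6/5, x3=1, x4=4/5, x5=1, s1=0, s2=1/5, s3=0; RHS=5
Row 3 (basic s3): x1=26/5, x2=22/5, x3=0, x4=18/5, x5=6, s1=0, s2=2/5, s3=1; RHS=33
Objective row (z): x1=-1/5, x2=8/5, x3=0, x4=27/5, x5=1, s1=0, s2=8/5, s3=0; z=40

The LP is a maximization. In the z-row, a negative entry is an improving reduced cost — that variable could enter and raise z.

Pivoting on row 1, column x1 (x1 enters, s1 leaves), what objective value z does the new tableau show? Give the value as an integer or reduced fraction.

121/3

Minimum ratio for x1: 3/(9/5) = 5/3.
z changes by −(z-row coeff of x1)·ratio = −(-1/5)·(5/3) = 1/3.
New z = 40 + (1/3) = 121/3.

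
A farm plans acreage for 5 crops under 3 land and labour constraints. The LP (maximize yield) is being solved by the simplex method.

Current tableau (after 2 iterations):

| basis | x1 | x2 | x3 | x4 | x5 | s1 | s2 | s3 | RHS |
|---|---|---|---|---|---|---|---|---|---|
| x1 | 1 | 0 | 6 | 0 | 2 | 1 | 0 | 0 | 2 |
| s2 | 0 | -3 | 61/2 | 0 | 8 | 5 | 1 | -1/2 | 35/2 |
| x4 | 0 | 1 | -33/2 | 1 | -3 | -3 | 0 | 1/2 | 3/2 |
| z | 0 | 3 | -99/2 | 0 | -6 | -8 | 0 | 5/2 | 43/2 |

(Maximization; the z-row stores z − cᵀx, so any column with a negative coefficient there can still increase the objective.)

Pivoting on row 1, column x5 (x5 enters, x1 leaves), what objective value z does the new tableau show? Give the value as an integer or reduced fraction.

55/2

Minimum ratio for x5: 2/2 = 1.
z changes by −(z-row coeff of x5)·ratio = −(-6)·1 = 6.
New z = 43/2 + 6 = 55/2.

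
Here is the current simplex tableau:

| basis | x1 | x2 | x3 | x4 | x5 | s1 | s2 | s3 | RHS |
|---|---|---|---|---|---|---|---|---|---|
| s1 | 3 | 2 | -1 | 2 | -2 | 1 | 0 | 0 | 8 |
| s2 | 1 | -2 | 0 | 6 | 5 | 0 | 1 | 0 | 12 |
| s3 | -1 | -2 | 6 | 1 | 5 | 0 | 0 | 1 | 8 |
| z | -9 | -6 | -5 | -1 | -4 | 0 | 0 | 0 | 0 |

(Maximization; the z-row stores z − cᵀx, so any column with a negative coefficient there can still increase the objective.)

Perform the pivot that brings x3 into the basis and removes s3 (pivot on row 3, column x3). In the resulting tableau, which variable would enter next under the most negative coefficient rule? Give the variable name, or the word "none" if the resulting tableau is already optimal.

Pivot element 6. New z-row = old z-row − (-5)·(row 3/6).
Updated z-row coefficients: x1: -59/6, x2: -23/3, x3: 0, x4: -1/6, x5: 1/6, s1: 0, s2: 0, s3: 5/6.
The most negative is -59/6 in column x1, so x1 would enter next.

x1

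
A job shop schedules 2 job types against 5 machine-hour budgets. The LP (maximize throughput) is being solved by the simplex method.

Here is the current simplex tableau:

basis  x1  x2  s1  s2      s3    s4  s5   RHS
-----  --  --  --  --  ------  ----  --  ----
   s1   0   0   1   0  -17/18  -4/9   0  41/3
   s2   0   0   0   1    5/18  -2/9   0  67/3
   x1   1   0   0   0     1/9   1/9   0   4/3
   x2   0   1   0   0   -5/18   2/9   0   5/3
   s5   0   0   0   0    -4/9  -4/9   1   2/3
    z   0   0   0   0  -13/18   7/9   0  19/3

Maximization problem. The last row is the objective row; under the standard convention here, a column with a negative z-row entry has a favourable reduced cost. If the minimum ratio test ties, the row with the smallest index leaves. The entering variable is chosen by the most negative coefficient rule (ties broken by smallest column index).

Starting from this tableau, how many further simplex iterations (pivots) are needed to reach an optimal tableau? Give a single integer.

1

pivot: s3 in, x1 out → z = 15
No improving column remains; optimal.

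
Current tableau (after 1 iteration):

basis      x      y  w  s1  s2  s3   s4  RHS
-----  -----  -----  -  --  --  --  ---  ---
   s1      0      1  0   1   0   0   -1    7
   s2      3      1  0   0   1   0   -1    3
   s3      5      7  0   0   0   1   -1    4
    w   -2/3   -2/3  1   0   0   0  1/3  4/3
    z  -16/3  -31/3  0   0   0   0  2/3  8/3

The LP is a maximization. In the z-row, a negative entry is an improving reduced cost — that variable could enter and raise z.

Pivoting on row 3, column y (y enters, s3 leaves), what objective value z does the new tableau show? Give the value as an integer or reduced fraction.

60/7

Minimum ratio for y: 4/7 = 4/7.
z changes by −(z-row coeff of y)·ratio = −(-31/3)·(4/7) = 124/21.
New z = 8/3 + (124/21) = 60/7.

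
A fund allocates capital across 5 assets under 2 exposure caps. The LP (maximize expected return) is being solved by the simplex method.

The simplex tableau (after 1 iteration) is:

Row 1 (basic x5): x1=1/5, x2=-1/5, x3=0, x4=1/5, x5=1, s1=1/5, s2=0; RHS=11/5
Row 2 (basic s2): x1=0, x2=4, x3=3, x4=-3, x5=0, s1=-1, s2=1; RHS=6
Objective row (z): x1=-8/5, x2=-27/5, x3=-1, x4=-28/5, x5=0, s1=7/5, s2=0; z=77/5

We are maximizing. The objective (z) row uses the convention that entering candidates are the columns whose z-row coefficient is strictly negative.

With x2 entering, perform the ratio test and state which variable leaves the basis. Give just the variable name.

s2

Ratios: row 1 (x5): entry -1/5 ≤ 0, skip; row 2 (s2): 6/4 = 3/2.
Minimum ratio 3/2 is in the s2 row, so s2 leaves.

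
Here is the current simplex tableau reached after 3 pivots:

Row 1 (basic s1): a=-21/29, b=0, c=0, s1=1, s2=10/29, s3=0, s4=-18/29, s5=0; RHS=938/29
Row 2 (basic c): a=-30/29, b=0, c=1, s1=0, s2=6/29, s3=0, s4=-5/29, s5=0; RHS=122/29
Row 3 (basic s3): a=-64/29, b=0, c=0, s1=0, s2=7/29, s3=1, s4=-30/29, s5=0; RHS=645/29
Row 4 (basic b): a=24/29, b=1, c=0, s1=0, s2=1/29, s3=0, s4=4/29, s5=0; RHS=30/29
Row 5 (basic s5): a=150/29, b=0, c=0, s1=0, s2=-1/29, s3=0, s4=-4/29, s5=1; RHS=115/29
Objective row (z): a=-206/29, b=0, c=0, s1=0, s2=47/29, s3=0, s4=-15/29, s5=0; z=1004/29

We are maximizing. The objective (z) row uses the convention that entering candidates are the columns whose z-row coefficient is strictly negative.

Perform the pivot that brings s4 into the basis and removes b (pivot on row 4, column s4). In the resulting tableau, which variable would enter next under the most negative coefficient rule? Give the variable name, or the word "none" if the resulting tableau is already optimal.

Pivot element 4/29. New z-row = old z-row − (-15/29)·(row 4/(4/29)).
Updated z-row coefficients: a: -4, b: 15/4, c: 0, s1: 0, s2: 7/4, s3: 0, s4: 0, s5: 0.
The most negative is -4 in column a, so a would enter next.

a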